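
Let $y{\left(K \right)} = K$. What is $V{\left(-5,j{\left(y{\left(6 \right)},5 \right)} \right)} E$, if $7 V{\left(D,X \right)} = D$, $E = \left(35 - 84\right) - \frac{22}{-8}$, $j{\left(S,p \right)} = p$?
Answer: $\frac{925}{28} \approx 33.036$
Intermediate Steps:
$E = - \frac{185}{4}$ ($E = -49 - - \frac{11}{4} = -49 + \frac{11}{4} = - \frac{185}{4} \approx -46.25$)
$V{\left(D,X \right)} = \frac{D}{7}$
$V{\left(-5,j{\left(y{\left(6 \right)},5 \right)} \right)} E = \frac{1}{7} \left(-5\right) \left(- \frac{185}{4}\right) = \left(- \frac{5}{7}\right) \left(- \frac{185}{4}\right) = \frac{925}{28}$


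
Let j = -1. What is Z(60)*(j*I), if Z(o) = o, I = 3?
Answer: -180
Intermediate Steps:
Z(60)*(j*I) = 60*(-1*3) = 60*(-3) = -180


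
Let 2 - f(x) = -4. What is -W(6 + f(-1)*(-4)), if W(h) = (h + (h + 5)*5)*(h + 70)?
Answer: 4316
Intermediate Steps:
f(x) = 6 (f(x) = 2 - 1*(-4) = 2 + 4 = 6)
W(h) = (25 + 6*h)*(70 + h) (W(h) = (h + (5 + h)*5)*(70 + h) = (h + (25 + 5*h))*(70 + h) = (25 + 6*h)*(70 + h))
-W(6 + f(-1)*(-4)) = -(1750 + 6*(6 + 6*(-4))**2 + 445*(6 + 6*(-4))) = -(1750 + 6*(6 - 24)**2 + 445*(6 - 24)) = -(1750 + 6*(-18)**2 + 445*(-18)) = -(1750 + 6*324 - 8010) = -(1750 + 1944 - 8010) = -1*(-4316) = 4316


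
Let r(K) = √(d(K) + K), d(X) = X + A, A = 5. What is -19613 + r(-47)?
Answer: -19613 + I*√89 ≈ -19613.0 + 9.434*I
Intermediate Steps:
d(X) = 5 + X (d(X) = X + 5 = 5 + X)
r(K) = √(5 + 2*K) (r(K) = √((5 + K) + K) = √(5 + 2*K))
-19613 + r(-47) = -19613 + √(5 + 2*(-47)) = -19613 + √(5 - 94) = -19613 + √(-89) = -19613 + I*√89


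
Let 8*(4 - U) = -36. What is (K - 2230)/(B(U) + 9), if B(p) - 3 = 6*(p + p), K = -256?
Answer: -1243/57 ≈ -21.807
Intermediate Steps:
U = 17/2 (U = 4 - ⅛*(-36) = 4 + 9/2 = 17/2 ≈ 8.5000)
B(p) = 3 + 12*p (B(p) = 3 + 6*(p + p) = 3 + 6*(2*p) = 3 + 12*p)
(K - 2230)/(B(U) + 9) = (-256 - 2230)/((3 + 12*(17/2)) + 9) = -2486/((3 + 102) + 9) = -2486/(105 + 9) = -2486/114 = -2486*1/114 = -1243/57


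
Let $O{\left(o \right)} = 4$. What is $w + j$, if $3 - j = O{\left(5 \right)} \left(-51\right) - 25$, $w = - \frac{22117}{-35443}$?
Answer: $\frac{8244893}{35443} \approx 232.62$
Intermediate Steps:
$w = \frac{22117}{35443}$ ($w = \left(-22117\right) \left(- \frac{1}{35443}\right) = \frac{22117}{35443} \approx 0.62402$)
$j = 232$ ($j = 3 - \left(4 \left(-51\right) - 25\right) = 3 - \left(-204 - 25\right) = 3 - -229 = 3 + 229 = 232$)
$w + j = \frac{22117}{35443} + 232 = \frac{8244893}{35443}$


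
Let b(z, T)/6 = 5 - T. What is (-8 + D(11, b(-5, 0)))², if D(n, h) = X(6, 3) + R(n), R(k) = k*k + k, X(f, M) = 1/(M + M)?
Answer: 555025/36 ≈ 15417.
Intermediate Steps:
b(z, T) = 30 - 6*T (b(z, T) = 6*(5 - T) = 30 - 6*T)
X(f, M) = 1/(2*M)
R(k) = k + k² (R(k) = k² + k = k + k²)
D(n, h) = ⅙ + n*(1 + n) (D(n, h) = (½)/3 + n*(1 + n) = (½)*(⅓) + n*(1 + n) = ⅙ + n*(1 + n))
(-8 + D(11, b(-5, 0)))² = (-8 + (⅙ + 11 + 11²))² = (-8 + (⅙ + 11 + 121))² = (-8 + 793/6)² = (745/6)² = 555025/36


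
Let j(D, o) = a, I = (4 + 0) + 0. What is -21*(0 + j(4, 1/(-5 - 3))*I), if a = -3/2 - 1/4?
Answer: 147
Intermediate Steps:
I = 4 (I = 4 + 0 = 4)
a = -7/4 (a = -3*1/2 - 1*1/4 = -3/2 - 1/4 = -7/4 ≈ -1.7500)
j(D, o) = -7/4
-21*(0 + j(4, 1/(-5 - 3))*I) = -21*(0 - 7/4*4) = -21*(0 - 7) = -21*(-7) = 147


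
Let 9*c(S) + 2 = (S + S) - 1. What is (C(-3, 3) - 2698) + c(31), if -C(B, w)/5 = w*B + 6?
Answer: -24088/9 ≈ -2676.4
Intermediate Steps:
c(S) = -⅓ + 2*S/9 (c(S) = -2/9 + ((S + S) - 1)/9 = -2/9 + (2*S - 1)/9 = -2/9 + (-1 + 2*S)/9 = -2/9 + (-⅑ + 2*S/9) = -⅓ + 2*S/9)
C(B, w) = -30 - 5*B*w (C(B, w) = -5*(w*B + 6) = -5*(B*w + 6) = -5*(6 + B*w) = -30 - 5*B*w)
(C(-3, 3) - 2698) + c(31) = ((-30 - 5*(-3)*3) - 2698) + (-⅓ + (2/9)*31) = ((-30 + 45) - 2698) + (-⅓ + 62/9) = (15 - 2698) + 59/9 = -2683 + 59/9 = -24088/9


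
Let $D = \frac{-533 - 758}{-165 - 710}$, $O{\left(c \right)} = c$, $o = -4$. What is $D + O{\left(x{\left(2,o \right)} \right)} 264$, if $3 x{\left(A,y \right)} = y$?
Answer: $- \frac{306709}{875} \approx -350.52$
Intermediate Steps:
$x{\left(A,y \right)} = \frac{y}{3}$
$D = \frac{1291}{875}$ ($D = - \frac{1291}{-875} = \left(-1291\right) \left(- \frac{1}{875}\right) = \frac{1291}{875} \approx 1.4754$)
$D + O{\left(x{\left(2,o \right)} \right)} 264 = \frac{1291}{875} + \frac{1}{3} \left(-4\right) 264 = \frac{1291}{875} - 352 = - \frac{306709}{875}$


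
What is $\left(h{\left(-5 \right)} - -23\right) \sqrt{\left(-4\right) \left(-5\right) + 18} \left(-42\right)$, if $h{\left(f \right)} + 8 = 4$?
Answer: $- 798 \sqrt{38} \approx -4919.2$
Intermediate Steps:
$h{\left(f \right)} = -4$ ($h{\left(f \right)} = -8 + 4 = -4$)
$\left(h{\left(-5 \right)} - -23\right) \sqrt{\left(-4\right) \left(-5\right) + 18} \left(-42\right) = \left(-4 - -23\right) \sqrt{\left(-4\right) \left(-5\right) + 18} \left(-42\right) = \left(-4 + 23\right) \sqrt{20 + 18} \left(-42\right) = 19 \sqrt{38} \left(-42\right) = - 798 \sqrt{38}$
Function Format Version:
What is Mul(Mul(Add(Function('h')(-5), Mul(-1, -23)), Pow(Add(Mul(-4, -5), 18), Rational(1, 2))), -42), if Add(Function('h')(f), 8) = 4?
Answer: Mul(-798, Pow(38, Rational(1, 2))) ≈ -4919.2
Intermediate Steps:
Function('h')(f) = -4 (Function('h')(f) = Add(-8, 4) = -4)
Mul(Mul(Add(Function('h')(-5), Mul(-1, -23)), Pow(Add(Mul(-4, -5), 18), Rational(1, 2))), -42) = Mul(Mul(Add(-4, Mul(-1, -23)), Pow(Add(Mul(-4, -5), 18), Rational(1, 2))), -42) = Mul(Mul(Add(-4, 23), Pow(Add(20, 18), Rational(1, 2))), -42) = Mul(Mul(19, Pow(38, Rational(1, 2))), -42) = Mul(-798, Pow(38, Rational(1, 2)))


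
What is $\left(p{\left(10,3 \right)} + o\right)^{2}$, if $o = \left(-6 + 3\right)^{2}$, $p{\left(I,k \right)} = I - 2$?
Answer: $289$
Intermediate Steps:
$p{\left(I,k \right)} = -2 + I$ ($p{\left(I,k \right)} = I - 2 = -2 + I$)
$o = 9$ ($o = \left(-3\right)^{2} = 9$)
$\left(p{\left(10,3 \right)} + o\right)^{2} = \left(\left(-2 + 10\right) + 9\right)^{2} = \left(8 + 9\right)^{2} = 17^{2} = 289$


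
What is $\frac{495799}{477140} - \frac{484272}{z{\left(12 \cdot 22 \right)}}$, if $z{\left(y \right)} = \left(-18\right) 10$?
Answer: $\frac{256838651}{95428} \approx 2691.4$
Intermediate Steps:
$z{\left(y \right)} = -180$
$\frac{495799}{477140} - \frac{484272}{z{\left(12 \cdot 22 \right)}} = \frac{495799}{477140} - \frac{484272}{-180} = 495799 \cdot \frac{1}{477140} - - \frac{13452}{5} = \frac{495799}{477140} + \frac{13452}{5} = \frac{256838651}{95428}$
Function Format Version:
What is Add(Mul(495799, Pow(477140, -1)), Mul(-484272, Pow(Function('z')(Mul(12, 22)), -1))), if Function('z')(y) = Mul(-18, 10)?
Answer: Rational(256838651, 95428) ≈ 2691.4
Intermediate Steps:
Function('z')(y) = -180
Add(Mul(495799, Pow(477140, -1)), Mul(-484272, Pow(Function('z')(Mul(12, 22)), -1))) = Add(Mul(495799, Pow(477140, -1)), Mul(-484272, Pow(-180, -1))) = Add(Mul(495799, Rational(1, 477140)), Mul(-484272, Rational(-1, 180))) = Add(Rational(495799, 477140), Rational(13452, 5)) = Rational(256838651, 95428)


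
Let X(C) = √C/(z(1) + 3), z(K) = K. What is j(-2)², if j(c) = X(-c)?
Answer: ⅛ ≈ 0.12500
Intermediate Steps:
X(C) = √C/4 (X(C) = √C/(1 + 3) = √C/4)
j(c) = √(-c)/4
j(-2)² = (√(-1*(-2))/4)² = (√2/4)² = ⅛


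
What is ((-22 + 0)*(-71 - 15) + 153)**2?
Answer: 4182025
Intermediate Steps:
((-22 + 0)*(-71 - 15) + 153)**2 = (-22*(-86) + 153)**2 = (1892 + 153)**2 = 2045**2 = 4182025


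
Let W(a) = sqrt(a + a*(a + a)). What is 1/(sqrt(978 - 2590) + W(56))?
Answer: 1/(2*(sqrt(1582) + I*sqrt(403))) ≈ 0.010019 - 0.0050566*I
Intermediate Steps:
W(a) = sqrt(a + 2*a**2) (W(a) = sqrt(a + a*(2*a)) = sqrt(a + 2*a**2))
1/(sqrt(978 - 2590) + W(56)) = 1/(sqrt(978 - 2590) + sqrt(56*(1 + 2*56))) = 1/(sqrt(-1612) + sqrt(56*(1 + 112))) = 1/(2*I*sqrt(403) + sqrt(56*113)) = 1/(2*I*sqrt(403) + sqrt(6328)) = 1/(2*I*sqrt(403) + 2*sqrt(1582)) = 1/(2*sqrt(1582) + 2*I*sqrt(403))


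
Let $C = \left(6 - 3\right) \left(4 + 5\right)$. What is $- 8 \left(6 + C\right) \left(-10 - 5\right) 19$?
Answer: $75240$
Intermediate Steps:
$C = 27$ ($C = 3 \cdot 9 = 27$)
$- 8 \left(6 + C\right) \left(-10 - 5\right) 19 = - 8 \left(6 + 27\right) \left(-10 - 5\right) 19 = - 8 \cdot 33 \left(-15\right) 19 = - 8 \left(\left(-495\right) 19\right) = \left(-8\right) \left(-9405\right) = 75240$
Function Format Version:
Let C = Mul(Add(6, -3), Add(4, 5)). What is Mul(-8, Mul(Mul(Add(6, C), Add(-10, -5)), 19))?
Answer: 75240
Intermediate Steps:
C = 27 (C = Mul(3, 9) = 27)
Mul(-8, Mul(Mul(Add(6, C), Add(-10, -5)), 19)) = Mul(-8, Mul(Mul(Add(6, 27), Add(-10, -5)), 19)) = Mul(-8, Mul(Mul(33, -15), 19)) = Mul(-8, Mul(-495, 19)) = Mul(-8, -9405) = 75240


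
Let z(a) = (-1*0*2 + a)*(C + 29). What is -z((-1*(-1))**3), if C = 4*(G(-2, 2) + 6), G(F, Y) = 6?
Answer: -77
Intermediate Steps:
C = 48 (C = 4*(6 + 6) = 4*12 = 48)
z(a) = 77*a (z(a) = (-1*0*2 + a)*(48 + 29) = (0*2 + a)*77 = (0 + a)*77 = a*77 = 77*a)
-z((-1*(-1))**3) = -77*(-1*(-1))**3 = -77*1**3 = -77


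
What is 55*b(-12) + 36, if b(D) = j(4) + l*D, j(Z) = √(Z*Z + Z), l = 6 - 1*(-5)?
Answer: -7224 + 110*√5 ≈ -6978.0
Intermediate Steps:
l = 11 (l = 6 + 5 = 11)
j(Z) = √(Z + Z²) (j(Z) = √(Z² + Z) = √(Z + Z²))
b(D) = 2*√5 + 11*D (b(D) = √(4*(1 + 4)) + 11*D = √(4*5) + 11*D = √20 + 11*D = 2*√5 + 11*D)
55*b(-12) + 36 = 55*(2*√5 + 11*(-12)) + 36 = 55*(2*√5 - 132) + 36 = 55*(-132 + 2*√5) + 36 = (-7260 + 110*√5) + 36 = -7224 + 110*√5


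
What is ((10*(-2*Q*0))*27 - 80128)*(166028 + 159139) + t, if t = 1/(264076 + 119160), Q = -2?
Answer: -9985206842612735/383236 ≈ -2.6055e+10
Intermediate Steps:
t = 1/383236 ≈ 2.6094e-6
((10*(-2*Q*0))*27 - 80128)*(166028 + 159139) + t = ((10*(-2*(-2)*0))*27 - 80128)*(166028 + 159139) + 1/383236 = ((10*(4*0))*27 - 80128)*325167 + 1/383236 = ((10*0)*27 - 80128)*325167 + 1/383236 = (0*27 - 80128)*325167 + 1/383236 = (0 - 80128)*325167 + 1/383236 = -80128*325167 + 1/383236 = -26054981376 + 1/383236 = -9985206842612735/383236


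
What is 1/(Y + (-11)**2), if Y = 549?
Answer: 1/670 ≈ 0.0014925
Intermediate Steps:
1/(Y + (-11)**2) = 1/(549 + (-11)**2) = 1/(549 + 121) = 1/670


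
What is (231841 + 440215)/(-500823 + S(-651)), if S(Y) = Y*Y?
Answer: -30548/3501 ≈ -8.7255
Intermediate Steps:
S(Y) = Y**2
(231841 + 440215)/(-500823 + S(-651)) = (231841 + 440215)/(-500823 + (-651)**2) = 672056/(-500823 + 423801) = 672056/(-77022) = 672056*(-1/77022) = -30548/3501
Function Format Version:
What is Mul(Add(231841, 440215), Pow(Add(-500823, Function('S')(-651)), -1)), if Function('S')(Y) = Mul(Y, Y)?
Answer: Rational(-30548, 3501) ≈ -8.7255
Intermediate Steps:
Function('S')(Y) = Pow(Y, 2)
Mul(Add(231841, 440215), Pow(Add(-500823, Function('S')(-651)), -1)) = Mul(Add(231841, 440215), Pow(Add(-500823, Pow(-651, 2)), -1)) = Mul(672056, Pow(Add(-500823, 423801), -1)) = Mul(672056, Pow(-77022, -1)) = Mul(672056, Rational(-1, 77022)) = Rational(-30548, 3501)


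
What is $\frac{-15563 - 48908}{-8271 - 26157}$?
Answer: $\frac{64471}{34428} \approx 1.8726$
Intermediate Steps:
$\frac{-15563 - 48908}{-8271 - 26157} = - \frac{64471}{-34428} = \left(-64471\right) \left(- \frac{1}{34428}\right) = \frac{64471}{34428}$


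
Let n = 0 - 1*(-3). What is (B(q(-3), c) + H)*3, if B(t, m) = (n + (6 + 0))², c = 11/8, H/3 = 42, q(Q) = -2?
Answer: 621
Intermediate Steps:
H = 126 (H = 3*42 = 126)
c = 11/8 (c = 11*(⅛) = 11/8 ≈ 1.3750)
n = 3 (n = 0 + 3 = 3)
B(t, m) = 81 (B(t, m) = (3 + (6 + 0))² = (3 + 6)² = 9² = 81)
(B(q(-3), c) + H)*3 = (81 + 126)*3 = 207*3 = 621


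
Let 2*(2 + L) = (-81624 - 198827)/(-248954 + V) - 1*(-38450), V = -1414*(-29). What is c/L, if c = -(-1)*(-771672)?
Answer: -320935298112/7995049259 ≈ -40.142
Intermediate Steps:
V = 41006
c = -771672 (c = -1*771672 = -771672)
L = 7995049259/415896 (L = -2 + ((-81624 - 198827)/(-248954 + 41006) - 1*(-38450))/2 = -2 + (-280451/(-207948) + 38450)/2 = -2 + (-280451*(-1/207948) + 38450)/2 = -2 + (280451/207948 + 38450)/2 = -2 + (1/2)*(7995881051/207948) = -2 + 7995881051/415896 = 7995049259/415896 ≈ 19224.)
c/L = -771672/7995049259/415896 = -771672*415896/7995049259 = -320935298112/7995049259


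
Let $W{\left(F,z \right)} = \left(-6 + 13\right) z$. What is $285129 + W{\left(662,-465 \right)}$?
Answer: $281874$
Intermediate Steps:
$W{\left(F,z \right)} = 7 z$
$285129 + W{\left(662,-465 \right)} = 285129 + 7 \left(-465\right) = 285129 - 3255 = 281874$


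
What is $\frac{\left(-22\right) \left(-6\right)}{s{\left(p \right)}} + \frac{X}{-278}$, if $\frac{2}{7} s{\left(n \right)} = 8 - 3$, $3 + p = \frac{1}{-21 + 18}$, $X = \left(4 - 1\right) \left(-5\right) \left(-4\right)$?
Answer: $\frac{35646}{4865} \approx 7.327$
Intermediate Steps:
$X = 60$ ($X = 3 \left(-5\right) \left(-4\right) = \left(-15\right) \left(-4\right) = 60$)
$p = - \frac{10}{3}$ ($p = -3 + \frac{1}{-21 + 18} = -3 + \frac{1}{-3} = -3 - \frac{1}{3} = - \frac{10}{3} \approx -3.3333$)
$s{\left(n \right)} = \frac{35}{2}$ ($s{\left(n \right)} = \frac{7 \left(8 - 3\right)}{2} = \frac{7}{2} \cdot 5 = \frac{35}{2}$)
$\frac{\left(-22\right) \left(-6\right)}{s{\left(p \right)}} + \frac{X}{-278} = \frac{\left(-22\right) \left(-6\right)}{\frac{35}{2}} + \frac{60}{-278} = 132 \cdot \frac{2}{35} + 60 \left(- \frac{1}{278}\right) = \frac{264}{35} - \frac{30}{139} = \frac{35646}{4865}$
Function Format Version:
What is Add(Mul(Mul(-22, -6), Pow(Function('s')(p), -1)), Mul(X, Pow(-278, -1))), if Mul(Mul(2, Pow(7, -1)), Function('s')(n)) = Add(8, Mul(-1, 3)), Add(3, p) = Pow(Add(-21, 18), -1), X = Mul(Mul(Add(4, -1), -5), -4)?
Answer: Rational(35646, 4865) ≈ 7.3270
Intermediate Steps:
X = 60 (X = Mul(Mul(3, -5), -4) = Mul(-15, -4) = 60)
p = Rational(-10, 3) (p = Add(-3, Pow(Add(-21, 18), -1)) = Add(-3, Pow(-3, -1)) = Add(-3, Rational(-1, 3)) = Rational(-10, 3) ≈ -3.3333)
Function('s')(n) = Rational(35, 2) (Function('s')(n) = Mul(Rational(7, 2), Add(8, Mul(-1, 3))) = Mul(Rational(7, 2), Add(8, -3)) = Mul(Rational(7, 2), 5) = Rational(35, 2))
Add(Mul(Mul(-22, -6), Pow(Function('s')(p), -1)), Mul(X, Pow(-278, -1))) = Add(Mul(Mul(-22, -6), Pow(Rational(35, 2), -1)), Mul(60, Pow(-278, -1))) = Add(Mul(132, Rational(2, 35)), Mul(60, Rational(-1, 278))) = Add(Rational(264, 35), Rational(-30, 139)) = Rational(35646, 4865)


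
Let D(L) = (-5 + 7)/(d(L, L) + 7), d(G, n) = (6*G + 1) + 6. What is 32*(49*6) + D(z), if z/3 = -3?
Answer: 188159/20 ≈ 9408.0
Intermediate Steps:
z = -9 (z = 3*(-3) = -9)
d(G, n) = 7 + 6*G (d(G, n) = (1 + 6*G) + 6 = 7 + 6*G)
D(L) = 2/(14 + 6*L) (D(L) = (-5 + 7)/((7 + 6*L) + 7) = 2/(14 + 6*L))
32*(49*6) + D(z) = 32*(49*6) + 1/(7 + 3*(-9)) = 32*294 + 1/(7 - 27) = 9408 + 1/(-20) = 9408 - 1/20 = 188159/20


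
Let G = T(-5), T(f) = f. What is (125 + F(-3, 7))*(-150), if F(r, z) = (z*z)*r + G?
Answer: 4050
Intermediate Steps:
G = -5
F(r, z) = -5 + r*z**2 (F(r, z) = (z*z)*r - 5 = z**2*r - 5 = r*z**2 - 5 = -5 + r*z**2)
(125 + F(-3, 7))*(-150) = (125 + (-5 - 3*7**2))*(-150) = (125 + (-5 - 3*49))*(-150) = (125 + (-5 - 147))*(-150) = (125 - 152)*(-150) = -27*(-150) = 4050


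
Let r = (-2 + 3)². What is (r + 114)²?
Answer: 13225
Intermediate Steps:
r = 1 (r = 1² = 1)
(r + 114)² = (1 + 114)² = 115² = 13225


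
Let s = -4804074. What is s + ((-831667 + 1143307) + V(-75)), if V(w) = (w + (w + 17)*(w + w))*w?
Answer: -5139309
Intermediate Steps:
V(w) = w*(w + 2*w*(17 + w)) (V(w) = (w + (17 + w)*(2*w))*w = (w + 2*w*(17 + w))*w = w*(w + 2*w*(17 + w)))
s + ((-831667 + 1143307) + V(-75)) = -4804074 + ((-831667 + 1143307) + (-75)²*(35 + 2*(-75))) = -4804074 + (311640 + 5625*(35 - 150)) = -4804074 + (311640 + 5625*(-115)) = -4804074 + (311640 - 646875) = -4804074 - 335235 = -5139309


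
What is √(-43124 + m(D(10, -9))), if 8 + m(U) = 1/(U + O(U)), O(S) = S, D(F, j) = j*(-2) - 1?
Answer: 3*I*√5540062/34 ≈ 207.68*I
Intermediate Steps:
D(F, j) = -1 - 2*j (D(F, j) = -2*j - 1 = -1 - 2*j)
m(U) = -8 + 1/(2*U) (m(U) = -8 + 1/(U + U) = -8 + 1/(2*U))
√(-43124 + m(D(10, -9))) = √(-43124 + (-8 + 1/(2*(-1 - 2*(-9))))) = √(-43124 + (-8 + 1/(2*(-1 + 18)))) = √(-43124 + (-8 + (½)/17)) = √(-43124 + (-8 + (½)*(1/17))) = √(-43124 + (-8 + 1/34)) = √(-43124 - 271/34) = √(-1466487/34) = 3*I*√5540062/34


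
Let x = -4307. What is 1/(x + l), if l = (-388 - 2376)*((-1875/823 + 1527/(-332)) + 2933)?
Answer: -68309/552763886060 ≈ -1.2358e-7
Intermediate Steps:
l = -552469679197/68309 (l = -2764*((-1875*1/823 + 1527*(-1/332)) + 2933) = -2764*((-1875/823 - 1527/332) + 2933) = -2764*(-1879221/273236 + 2933) = -2764*799521967/273236 = -552469679197/68309 ≈ -8.0878e+6)
1/(x + l) = 1/(-4307 - 552469679197/68309) = 1/(-552763886060/68309) = -68309/552763886060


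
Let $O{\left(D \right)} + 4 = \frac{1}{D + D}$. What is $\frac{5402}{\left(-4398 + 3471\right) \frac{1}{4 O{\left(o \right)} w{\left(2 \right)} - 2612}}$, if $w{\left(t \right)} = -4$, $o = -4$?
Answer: $\frac{13753492}{927} \approx 14837.0$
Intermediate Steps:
$O{\left(D \right)} = -4 + \frac{1}{2 D}$ ($O{\left(D \right)} = -4 + \frac{1}{D + D} = -4 + \frac{1}{2 D}$)
$\frac{5402}{\left(-4398 + 3471\right) \frac{1}{4 O{\left(o \right)} w{\left(2 \right)} - 2612}} = \frac{5402}{\left(-4398 + 3471\right) \frac{1}{4 \left(-4 + \frac{1}{2 \left(-4\right)}\right) \left(-4\right) - 2612}} = \frac{5402}{\left(-927\right) \frac{1}{4 \left(-4 + \frac{1}{2} \left(- \frac{1}{4}\right)\right) \left(-4\right) - 2612}} = \frac{5402}{\left(-927\right) \frac{1}{4 \left(-4 - \frac{1}{8}\right) \left(-4\right) - 2612}} = \frac{5402}{\left(-927\right) \frac{1}{4 \left(- \frac{33}{8}\right) \left(-4\right) - 2612}} = \frac{5402}{\left(-927\right) \frac{1}{\left(- \frac{33}{2}\right) \left(-4\right) - 2612}} = \frac{5402}{\left(-927\right) \frac{1}{66 - 2612}} = \frac{5402}{\left(-927\right) \frac{1}{-2546}} = \frac{5402}{\left(-927\right) \left(- \frac{1}{2546}\right)} = \frac{5402}{\frac{927}{2546}} = 5402 \cdot \frac{2546}{927} = \frac{13753492}{927}$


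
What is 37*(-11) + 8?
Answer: -399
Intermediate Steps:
37*(-11) + 8 = -407 + 8 = -399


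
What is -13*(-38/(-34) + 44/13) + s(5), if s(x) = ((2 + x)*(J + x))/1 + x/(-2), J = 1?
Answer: -647/34 ≈ -19.029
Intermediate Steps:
s(x) = -x/2 + (1 + x)*(2 + x) (s(x) = ((2 + x)*(1 + x))/1 + x/(-2) = ((1 + x)*(2 + x))*1 + x*(-1/2) = (1 + x)*(2 + x) - x/2 = -x/2 + (1 + x)*(2 + x))
-13*(-38/(-34) + 44/13) + s(5) = -13*(-38/(-34) + 44/13) + (2 + 5**2 + (5/2)*5) = -13*(-38*(-1/34) + 44*(1/13)) + (2 + 25 + 25/2) = -13*(19/17 + 44/13) + 79/2 = -13*995/221 + 79/2 = -995/17 + 79/2 = -647/34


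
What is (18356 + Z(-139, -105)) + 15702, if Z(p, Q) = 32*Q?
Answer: 30698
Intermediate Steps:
(18356 + Z(-139, -105)) + 15702 = (18356 + 32*(-105)) + 15702 = (18356 - 3360) + 15702 = 14996 + 15702 = 30698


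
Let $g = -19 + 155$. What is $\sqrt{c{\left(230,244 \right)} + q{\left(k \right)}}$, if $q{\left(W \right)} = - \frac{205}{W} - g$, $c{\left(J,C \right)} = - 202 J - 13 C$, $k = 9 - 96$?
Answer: $\frac{13 i \sqrt{2228853}}{87} \approx 223.08 i$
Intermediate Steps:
$k = -87$ ($k = 9 - 96 = -87$)
$g = 136$
$q{\left(W \right)} = -136 - \frac{205}{W}$ ($q{\left(W \right)} = - \frac{205}{W} - 136 = -136 - \frac{205}{W}$)
$\sqrt{c{\left(230,244 \right)} + q{\left(k \right)}} = \sqrt{\left(\left(-202\right) 230 - 3172\right) - \left(136 + \frac{205}{-87}\right)} = \sqrt{\left(-46460 - 3172\right) - \frac{11627}{87}} = \sqrt{-49632 + \left(-136 + \frac{205}{87}\right)} = \sqrt{-49632 - \frac{11627}{87}} = \sqrt{- \frac{4329611}{87}} = \frac{13 i \sqrt{2228853}}{87}$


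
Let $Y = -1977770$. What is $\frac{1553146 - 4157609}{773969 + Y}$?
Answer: $\frac{2604463}{1203801} \approx 2.1635$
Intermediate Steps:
$\frac{1553146 - 4157609}{773969 + Y} = \frac{1553146 - 4157609}{773969 - 1977770} = - \frac{2604463}{-1203801} = \left(-2604463\right) \left(- \frac{1}{1203801}\right) = \frac{2604463}{1203801}$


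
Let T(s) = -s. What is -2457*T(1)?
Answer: 2457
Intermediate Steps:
-2457*T(1) = -(-2457) = -2457*(-1) = 2457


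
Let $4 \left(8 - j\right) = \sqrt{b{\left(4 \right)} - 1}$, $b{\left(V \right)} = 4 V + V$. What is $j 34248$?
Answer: $273984 - 8562 \sqrt{19} \approx 2.3666 \cdot 10^{5}$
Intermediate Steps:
$b{\left(V \right)} = 5 V$
$j = 8 - \frac{\sqrt{19}}{4}$ ($j = 8 - \frac{\sqrt{5 \cdot 4 - 1}}{4} = 8 - \frac{\sqrt{20 - 1}}{4} = 8 - \frac{\sqrt{19}}{4} \approx 6.9103$)
$j 34248 = \left(8 - \frac{\sqrt{19}}{4}\right) 34248 = 273984 - 8562 \sqrt{19}$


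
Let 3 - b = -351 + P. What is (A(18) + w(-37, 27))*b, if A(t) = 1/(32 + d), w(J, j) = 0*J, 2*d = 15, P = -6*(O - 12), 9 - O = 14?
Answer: 504/79 ≈ 6.3797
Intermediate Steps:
O = -5 (O = 9 - 1*14 = 9 - 14 = -5)
P = 102 (P = -6*(-5 - 12) = -6*(-17) = 102)
d = 15/2 (d = (½)*15 = 15/2 ≈ 7.5000)
b = 252 (b = 3 - (-351 + 102) = 3 - 1*(-249) = 3 + 249 = 252)
w(J, j) = 0
A(t) = 2/79 (A(t) = 1/(32 + 15/2) = 1/(79/2) = 2/79)
(A(18) + w(-37, 27))*b = (2/79 + 0)*252 = (2/79)*252 = 504/79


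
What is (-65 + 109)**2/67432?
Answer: 242/8429 ≈ 0.028710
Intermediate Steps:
(-65 + 109)**2/67432 = 44**2*(1/67432) = 1936*(1/67432) = 242/8429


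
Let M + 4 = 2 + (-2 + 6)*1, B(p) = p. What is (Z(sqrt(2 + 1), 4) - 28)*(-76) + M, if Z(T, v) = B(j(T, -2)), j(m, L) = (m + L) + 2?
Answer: 2130 - 76*sqrt(3) ≈ 1998.4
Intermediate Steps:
j(m, L) = 2 + L + m (j(m, L) = (L + m) + 2 = 2 + L + m)
Z(T, v) = T (Z(T, v) = 2 - 2 + T = T)
M = 2 (M = -4 + (2 + (-2 + 6)*1) = -4 + (2 + 4*1) = -4 + (2 + 4) = -4 + 6 = 2)
(Z(sqrt(2 + 1), 4) - 28)*(-76) + M = (sqrt(2 + 1) - 28)*(-76) + 2 = (sqrt(3) - 28)*(-76) + 2 = (-28 + sqrt(3))*(-76) + 2 = (2128 - 76*sqrt(3)) + 2 = 2130 - 76*sqrt(3)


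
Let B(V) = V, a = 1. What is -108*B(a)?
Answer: -108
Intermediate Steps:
-108*B(a) = -108*1 = -108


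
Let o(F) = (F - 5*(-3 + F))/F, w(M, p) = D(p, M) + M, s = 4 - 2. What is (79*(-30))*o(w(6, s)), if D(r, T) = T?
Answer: 13035/2 ≈ 6517.5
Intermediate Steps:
s = 2
w(M, p) = 2*M (w(M, p) = M + M = 2*M)
o(F) = (15 - 4*F)/F (o(F) = (F + (15 - 5*F))/F = (15 - 4*F)/F)
(79*(-30))*o(w(6, s)) = (79*(-30))*(-4 + 15/((2*6))) = -2370*(-4 + 15/12) = -2370*(-4 + 15*(1/12)) = -2370*(-4 + 5/4) = -2370*(-11/4) = 13035/2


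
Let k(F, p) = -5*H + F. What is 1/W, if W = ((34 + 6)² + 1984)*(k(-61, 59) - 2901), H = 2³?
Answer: -1/10759168 ≈ -9.2944e-8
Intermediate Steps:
H = 8
k(F, p) = -40 + F (k(F, p) = -5*8 + F = -40 + F)
W = -10759168 (W = ((34 + 6)² + 1984)*((-40 - 61) - 2901) = (40² + 1984)*(-101 - 2901) = (1600 + 1984)*(-3002) = 3584*(-3002) = -10759168)
1/W = 1/(-10759168) = -1/10759168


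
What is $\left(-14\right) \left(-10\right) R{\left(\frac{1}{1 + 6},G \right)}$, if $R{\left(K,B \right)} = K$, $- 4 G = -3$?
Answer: $20$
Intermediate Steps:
$G = \frac{3}{4}$ ($G = \left(- \frac{1}{4}\right) \left(-3\right) = \frac{3}{4} \approx 0.75$)
$\left(-14\right) \left(-10\right) R{\left(\frac{1}{1 + 6},G \right)} = \frac{\left(-14\right) \left(-10\right)}{1 + 6} = \frac{140}{7} = 140 \cdot \frac{1}{7} = 20$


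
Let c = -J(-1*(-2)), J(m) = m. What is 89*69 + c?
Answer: 6139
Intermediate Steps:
c = -2 (c = -(-1)*(-2) = -1*2 = -2)
89*69 + c = 89*69 - 2 = 6141 - 2 = 6139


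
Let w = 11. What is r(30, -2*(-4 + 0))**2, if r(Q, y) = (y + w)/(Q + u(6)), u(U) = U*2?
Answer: 361/1764 ≈ 0.20465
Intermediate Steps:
u(U) = 2*U
r(Q, y) = (11 + y)/(12 + Q) (r(Q, y) = (y + 11)/(Q + 2*6) = (11 + y)/(Q + 12) = (11 + y)/(12 + Q))
r(30, -2*(-4 + 0))**2 = ((11 - 2*(-4 + 0))/(12 + 30))**2 = ((11 - 2*(-4))/42)**2 = ((11 + 8)/42)**2 = ((1/42)*19)**2 = (19/42)**2 = 361/1764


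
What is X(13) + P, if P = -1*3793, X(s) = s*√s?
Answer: -3793 + 13*√13 ≈ -3746.1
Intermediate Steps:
X(s) = s^(3/2)
P = -3793
X(13) + P = 13^(3/2) - 3793 = 13*√13 - 3793 = -3793 + 13*√13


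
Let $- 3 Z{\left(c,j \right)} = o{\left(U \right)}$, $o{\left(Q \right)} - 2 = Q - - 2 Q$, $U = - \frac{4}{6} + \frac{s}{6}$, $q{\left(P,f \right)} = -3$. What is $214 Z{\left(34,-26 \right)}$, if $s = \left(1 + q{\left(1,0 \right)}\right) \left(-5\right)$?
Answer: $- \frac{1070}{3} \approx -356.67$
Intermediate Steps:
$s = 10$ ($s = \left(1 - 3\right) \left(-5\right) = \left(-2\right) \left(-5\right) = 10$)
$U = 1$ ($U = - \frac{4}{6} + \frac{10}{6} = \left(-4\right) \frac{1}{6} + 10 \cdot \frac{1}{6} = - \frac{2}{3} + \frac{5}{3} = 1$)
$o{\left(Q \right)} = 2 + 3 Q$ ($o{\left(Q \right)} = 2 + \left(Q - - 2 Q\right) = 2 + \left(Q + 2 Q\right) = 2 + 3 Q$)
$Z{\left(c,j \right)} = - \frac{5}{3}$ ($Z{\left(c,j \right)} = - \frac{2 + 3 \cdot 1}{3} = - \frac{2 + 3}{3} = \left(- \frac{1}{3}\right) 5 = - \frac{5}{3}$)
$214 Z{\left(34,-26 \right)} = 214 \left(- \frac{5}{3}\right) = - \frac{1070}{3}$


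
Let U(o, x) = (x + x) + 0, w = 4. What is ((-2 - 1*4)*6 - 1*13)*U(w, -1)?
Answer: 98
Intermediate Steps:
U(o, x) = 2*x (U(o, x) = 2*x + 0 = 2*x)
((-2 - 1*4)*6 - 1*13)*U(w, -1) = ((-2 - 1*4)*6 - 1*13)*(2*(-1)) = ((-2 - 4)*6 - 13)*(-2) = (-6*6 - 13)*(-2) = (-36 - 13)*(-2) = -49*(-2) = 98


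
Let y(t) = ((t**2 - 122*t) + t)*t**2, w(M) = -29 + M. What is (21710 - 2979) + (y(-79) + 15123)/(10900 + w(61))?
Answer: 303390215/10932 ≈ 27753.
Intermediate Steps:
y(t) = t**2*(t**2 - 121*t) (y(t) = (t**2 - 121*t)*t**2 = t**2*(t**2 - 121*t))
(21710 - 2979) + (y(-79) + 15123)/(10900 + w(61)) = (21710 - 2979) + ((-79)**3*(-121 - 79) + 15123)/(10900 + (-29 + 61)) = 18731 + (-493039*(-200) + 15123)/(10900 + 32) = 18731 + (98607800 + 15123)/10932 = 18731 + 98622923*(1/10932) = 18731 + 98622923/10932 = 303390215/10932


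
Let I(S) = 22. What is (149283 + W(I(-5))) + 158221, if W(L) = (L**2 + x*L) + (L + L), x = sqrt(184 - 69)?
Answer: 308032 + 22*sqrt(115) ≈ 3.0827e+5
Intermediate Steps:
x = sqrt(115) ≈ 10.724
W(L) = L**2 + 2*L + L*sqrt(115) (W(L) = (L**2 + sqrt(115)*L) + (L + L) = (L**2 + L*sqrt(115)) + 2*L = L**2 + 2*L + L*sqrt(115))
(149283 + W(I(-5))) + 158221 = (149283 + 22*(2 + 22 + sqrt(115))) + 158221 = (149283 + 22*(24 + sqrt(115))) + 158221 = (149283 + (528 + 22*sqrt(115))) + 158221 = (149811 + 22*sqrt(115)) + 158221 = 308032 + 22*sqrt(115)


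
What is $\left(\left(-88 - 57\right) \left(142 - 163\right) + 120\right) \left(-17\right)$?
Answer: $-53805$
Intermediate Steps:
$\left(\left(-88 - 57\right) \left(142 - 163\right) + 120\right) \left(-17\right) = \left(\left(-145\right) \left(-21\right) + 120\right) \left(-17\right) = \left(3045 + 120\right) \left(-17\right) = 3165 \left(-17\right) = -53805$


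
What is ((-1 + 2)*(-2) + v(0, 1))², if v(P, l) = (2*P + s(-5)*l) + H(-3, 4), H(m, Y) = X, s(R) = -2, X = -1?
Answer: 25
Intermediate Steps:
H(m, Y) = -1
v(P, l) = -1 - 2*l + 2*P (v(P, l) = (2*P - 2*l) - 1 = (-2*l + 2*P) - 1 = -1 - 2*l + 2*P)
((-1 + 2)*(-2) + v(0, 1))² = ((-1 + 2)*(-2) + (-1 - 2*1 + 2*0))² = (1*(-2) + (-1 - 2 + 0))² = (-2 - 3)² = (-5)² = 25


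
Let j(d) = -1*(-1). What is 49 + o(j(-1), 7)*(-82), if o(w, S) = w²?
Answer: -33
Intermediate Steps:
j(d) = 1
49 + o(j(-1), 7)*(-82) = 49 + 1²*(-82) = 49 + 1*(-82) = 49 - 82 = -33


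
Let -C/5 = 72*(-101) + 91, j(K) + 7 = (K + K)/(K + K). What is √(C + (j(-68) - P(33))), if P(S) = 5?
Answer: √35894 ≈ 189.46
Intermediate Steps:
j(K) = -6 (j(K) = -7 + (K + K)/(K + K) = -7 + (2*K)/((2*K)) = -7 + (2*K)*(1/(2*K)) = -7 + 1 = -6)
C = 35905 (C = -5*(72*(-101) + 91) = -5*(-7272 + 91) = -5*(-7181) = 35905)
√(C + (j(-68) - P(33))) = √(35905 + (-6 - 1*5)) = √(35905 + (-6 - 5)) = √(35905 - 11) = √35894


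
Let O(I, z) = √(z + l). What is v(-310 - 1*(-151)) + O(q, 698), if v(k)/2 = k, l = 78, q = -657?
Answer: -318 + 2*√194 ≈ -290.14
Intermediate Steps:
v(k) = 2*k
O(I, z) = √(78 + z) (O(I, z) = √(z + 78) = √(78 + z))
v(-310 - 1*(-151)) + O(q, 698) = 2*(-310 - 1*(-151)) + √(78 + 698) = 2*(-310 + 151) + √776 = 2*(-159) + 2*√194 = -318 + 2*√194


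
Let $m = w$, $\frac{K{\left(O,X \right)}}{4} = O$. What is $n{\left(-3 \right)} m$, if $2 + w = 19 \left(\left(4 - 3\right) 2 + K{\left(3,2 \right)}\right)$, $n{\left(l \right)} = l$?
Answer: $-792$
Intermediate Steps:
$K{\left(O,X \right)} = 4 O$
$w = 264$ ($w = -2 + 19 \left(\left(4 - 3\right) 2 + 4 \cdot 3\right) = -2 + 19 \left(1 \cdot 2 + 12\right) = -2 + 19 \left(2 + 12\right) = -2 + 19 \cdot 14 = -2 + 266 = 264$)
$m = 264$
$n{\left(-3 \right)} m = \left(-3\right) 264 = -792$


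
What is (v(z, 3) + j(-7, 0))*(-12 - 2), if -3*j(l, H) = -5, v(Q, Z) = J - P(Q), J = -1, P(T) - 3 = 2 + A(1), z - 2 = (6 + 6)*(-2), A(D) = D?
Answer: 224/3 ≈ 74.667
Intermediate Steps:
z = -22 (z = 2 + (6 + 6)*(-2) = 2 + 12*(-2) = 2 - 24 = -22)
P(T) = 6 (P(T) = 3 + (2 + 1) = 3 + 3 = 6)
v(Q, Z) = -7 (v(Q, Z) = -1 - 1*6 = -1 - 6 = -7)
j(l, H) = 5/3 (j(l, H) = -1/3*(-5) = 5/3)
(v(z, 3) + j(-7, 0))*(-12 - 2) = (-7 + 5/3)*(-12 - 2) = -16/3*(-14) = 224/3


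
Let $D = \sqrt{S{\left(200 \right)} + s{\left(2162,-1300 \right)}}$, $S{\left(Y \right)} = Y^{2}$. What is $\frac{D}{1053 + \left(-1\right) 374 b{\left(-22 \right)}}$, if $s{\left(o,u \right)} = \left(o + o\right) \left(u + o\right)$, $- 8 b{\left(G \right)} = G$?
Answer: $\frac{4 \sqrt{941822}}{49} \approx 79.222$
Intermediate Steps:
$b{\left(G \right)} = - \frac{G}{8}$
$s{\left(o,u \right)} = 2 o \left(o + u\right)$
$D = 2 \sqrt{941822}$ ($D = \sqrt{200^{2} + 2 \cdot 2162 \left(2162 - 1300\right)} = \sqrt{40000 + 2 \cdot 2162 \cdot 862} = \sqrt{40000 + 3727288} = \sqrt{3767288} = 2 \sqrt{941822} \approx 1941.0$)
$\frac{D}{1053 + \left(-1\right) 374 b{\left(-22 \right)}} = \frac{2 \sqrt{941822}}{1053 + \left(-1\right) 374 \left(\left(- \frac{1}{8}\right) \left(-22\right)\right)} = \frac{2 \sqrt{941822}}{1053 - \frac{2057}{2}} = \frac{2 \sqrt{941822}}{\frac{49}{2}} = 2 \sqrt{941822} \cdot \frac{2}{49} = \frac{4 \sqrt{941822}}{49}$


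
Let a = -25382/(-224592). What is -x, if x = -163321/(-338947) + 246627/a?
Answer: -1341030814491205/614510911 ≈ -2.1823e+6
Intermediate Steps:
a = 12691/112296 (a = -25382*(-1/224592) = 12691/112296 ≈ 0.11301)
x = 1341030814491205/614510911 (x = -163321/(-338947) + 246627/(12691/112296) = -163321*(-1/338947) + 246627*(112296/12691) = 163321/338947 + 27695225592/12691 = 1341030814491205/614510911 ≈ 2.1823e+6)
-x = -1*1341030814491205/614510911 = -1341030814491205/614510911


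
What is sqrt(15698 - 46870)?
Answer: 2*I*sqrt(7793) ≈ 176.56*I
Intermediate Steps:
sqrt(15698 - 46870) = sqrt(-31172) = 2*I*sqrt(7793)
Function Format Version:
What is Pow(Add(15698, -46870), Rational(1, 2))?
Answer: Mul(2, I, Pow(7793, Rational(1, 2))) ≈ Mul(176.56, I)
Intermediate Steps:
Pow(Add(15698, -46870), Rational(1, 2)) = Pow(-31172, Rational(1, 2)) = Mul(2, I, Pow(7793, Rational(1, 2)))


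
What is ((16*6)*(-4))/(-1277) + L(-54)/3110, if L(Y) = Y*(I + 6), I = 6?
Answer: 183372/1985735 ≈ 0.092345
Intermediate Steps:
L(Y) = 12*Y (L(Y) = Y*(6 + 6) = Y*12 = 12*Y)
((16*6)*(-4))/(-1277) + L(-54)/3110 = ((16*6)*(-4))/(-1277) + (12*(-54))/3110 = (96*(-4))*(-1/1277) - 648*1/3110 = -384*(-1/1277) - 324/1555 = 384/1277 - 324/1555 = 183372/1985735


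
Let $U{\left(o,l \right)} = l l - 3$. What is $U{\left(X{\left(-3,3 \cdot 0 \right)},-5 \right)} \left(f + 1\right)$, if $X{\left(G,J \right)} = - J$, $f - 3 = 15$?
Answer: $418$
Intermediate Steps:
$f = 18$ ($f = 3 + 15 = 18$)
$U{\left(o,l \right)} = -3 + l^{2}$ ($U{\left(o,l \right)} = l^{2} - 3 = -3 + l^{2}$)
$U{\left(X{\left(-3,3 \cdot 0 \right)},-5 \right)} \left(f + 1\right) = \left(-3 + \left(-5\right)^{2}\right) \left(18 + 1\right) = \left(-3 + 25\right) 19 = 22 \cdot 19 = 418$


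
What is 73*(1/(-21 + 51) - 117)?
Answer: -256157/30 ≈ -8538.6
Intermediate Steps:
73*(1/(-21 + 51) - 117) = 73*(1/30 - 117) = 73*(-3509/30) = -256157/30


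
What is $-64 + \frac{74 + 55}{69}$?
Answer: $- \frac{1429}{23} \approx -62.13$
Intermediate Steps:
$-64 + \frac{74 + 55}{69} = -64 + \frac{1}{69} \cdot 129 = -64 + \frac{43}{23} = - \frac{1429}{23}$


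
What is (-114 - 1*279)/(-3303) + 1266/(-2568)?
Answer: -176243/471228 ≈ -0.37401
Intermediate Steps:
(-114 - 1*279)/(-3303) + 1266/(-2568) = (-114 - 279)*(-1/3303) + 1266*(-1/2568) = -393*(-1/3303) - 211/428 = 131/1101 - 211/428 = -176243/471228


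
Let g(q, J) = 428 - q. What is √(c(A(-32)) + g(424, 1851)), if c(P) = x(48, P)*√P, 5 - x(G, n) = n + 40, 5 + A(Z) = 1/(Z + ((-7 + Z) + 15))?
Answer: √(12544 - 3358*I*√3934)/56 ≈ 5.97 - 5.625*I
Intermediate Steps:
A(Z) = -5 + 1/(8 + 2*Z) (A(Z) = -5 + 1/(Z + ((-7 + Z) + 15)) = -5 + 1/(Z + (8 + Z)) = -5 + 1/(8 + 2*Z))
x(G, n) = -35 - n (x(G, n) = 5 - (n + 40) = 5 - (40 + n) = 5 + (-40 - n) = -35 - n)
c(P) = √P*(-35 - P) (c(P) = (-35 - P)*√P = √P*(-35 - P))
√(c(A(-32)) + g(424, 1851)) = √(√((-39 - 10*(-32))/(2*(4 - 32)))*(-35 - (-39 - 10*(-32))/(2*(4 - 32))) + (428 - 1*424)) = √(√((½)*(-39 + 320)/(-28))*(-35 - (-39 + 320)/(2*(-28))) + (428 - 424)) = √(√((½)*(-1/28)*281)*(-35 - (-1)*281/(2*28)) + 4) = √(√(-281/56)*(-35 - 1*(-281/56)) + 4) = √((I*√3934/28)*(-35 + 281/56) + 4) = √((I*√3934/28)*(-1679/56) + 4) = √(-1679*I*√3934/1568 + 4) = √(4 - 1679*I*√3934/1568)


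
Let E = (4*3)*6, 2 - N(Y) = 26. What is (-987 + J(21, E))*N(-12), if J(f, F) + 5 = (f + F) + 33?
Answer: 20784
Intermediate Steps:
N(Y) = -24 (N(Y) = 2 - 1*26 = 2 - 26 = -24)
E = 72 (E = 12*6 = 72)
J(f, F) = 28 + F + f (J(f, F) = -5 + ((f + F) + 33) = -5 + ((F + f) + 33) = -5 + (33 + F + f) = 28 + F + f)
(-987 + J(21, E))*N(-12) = (-987 + (28 + 72 + 21))*(-24) = (-987 + 121)*(-24) = -866*(-24) = 20784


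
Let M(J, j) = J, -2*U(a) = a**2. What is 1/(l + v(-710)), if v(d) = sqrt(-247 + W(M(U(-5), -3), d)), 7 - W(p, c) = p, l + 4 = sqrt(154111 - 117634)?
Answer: 2/(-8 + 6*sqrt(4053) + I*sqrt(910)) ≈ 0.0053133 - 0.00042859*I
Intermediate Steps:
U(a) = -a**2/2
l = -4 + 3*sqrt(4053) (l = -4 + sqrt(154111 - 117634) = -4 + sqrt(36477) = -4 + 3*sqrt(4053) ≈ 186.99)
W(p, c) = 7 - p
v(d) = I*sqrt(910)/2 (v(d) = sqrt(-247 + (7 - (-1)*(-5)**2/2)) = sqrt(-247 + (7 - (-1)*25/2)) = sqrt(-247 + (7 - 1*(-25/2))) = sqrt(-247 + (7 + 25/2)) = sqrt(-247 + 39/2) = sqrt(-455/2) = I*sqrt(910)/2)
1/(l + v(-710)) = 1/((-4 + 3*sqrt(4053)) + I*sqrt(910)/2) = 1/(-4 + 3*sqrt(4053) + I*sqrt(910)/2)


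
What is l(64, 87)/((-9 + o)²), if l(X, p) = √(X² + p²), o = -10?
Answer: √11665/361 ≈ 0.29918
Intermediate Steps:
l(64, 87)/((-9 + o)²) = √(64² + 87²)/((-9 - 10)²) = √(4096 + 7569)/((-19)²) = √11665/361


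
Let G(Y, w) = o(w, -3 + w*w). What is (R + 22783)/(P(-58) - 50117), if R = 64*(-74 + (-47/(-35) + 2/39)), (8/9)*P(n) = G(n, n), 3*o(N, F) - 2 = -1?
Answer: -198047576/547273545 ≈ -0.36188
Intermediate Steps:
o(N, F) = ⅓ (o(N, F) = ⅔ + (⅓)*(-1) = ⅔ - ⅓ = ⅓)
G(Y, w) = ⅓
P(n) = 3/8 (P(n) = (9/8)*(⅓) = 3/8)
R = -6342848/1365 (R = 64*(-74 + (-47*(-1/35) + 2*(1/39))) = 64*(-74 + (47/35 + 2/39)) = 64*(-74 + 1903/1365) = 64*(-99107/1365) = -6342848/1365 ≈ -4646.8)
(R + 22783)/(P(-58) - 50117) = (-6342848/1365 + 22783)/(3/8 - 50117) = 24755947/(1365*(-400933/8)) = (24755947/1365)*(-8/400933) = -198047576/547273545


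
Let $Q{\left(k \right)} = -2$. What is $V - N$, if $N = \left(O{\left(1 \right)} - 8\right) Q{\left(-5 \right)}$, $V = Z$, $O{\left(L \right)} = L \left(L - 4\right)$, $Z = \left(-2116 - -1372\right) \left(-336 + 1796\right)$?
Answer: $-1086262$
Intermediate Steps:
$Z = -1086240$ ($Z = \left(-2116 + 1372\right) 1460 = \left(-744\right) 1460 = -1086240$)
$O{\left(L \right)} = L \left(-4 + L\right)$
$V = -1086240$
$N = 22$ ($N = \left(1 \left(-4 + 1\right) - 8\right) \left(-2\right) = \left(1 \left(-3\right) - 8\right) \left(-2\right) = \left(-3 - 8\right) \left(-2\right) = \left(-11\right) \left(-2\right) = 22$)
$V - N = -1086240 - 22 = -1086262$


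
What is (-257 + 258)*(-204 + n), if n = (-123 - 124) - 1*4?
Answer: -455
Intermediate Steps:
n = -251 (n = -247 - 4 = -251)
(-257 + 258)*(-204 + n) = (-257 + 258)*(-204 - 251) = 1*(-455) = -455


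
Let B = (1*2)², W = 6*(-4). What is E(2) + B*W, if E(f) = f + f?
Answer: -92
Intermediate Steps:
E(f) = 2*f
W = -24
B = 4 (B = 2² = 4)
E(2) + B*W = 2*2 + 4*(-24) = 4 - 96 = -92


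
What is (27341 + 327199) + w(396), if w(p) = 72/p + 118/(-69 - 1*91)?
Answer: 311994711/880 ≈ 3.5454e+5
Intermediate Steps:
w(p) = -59/80 + 72/p (w(p) = 72/p + 118/(-69 - 91) = 72/p + 118/(-160) = 72/p + 118*(-1/160) = 72/p - 59/80 = -59/80 + 72/p)
(27341 + 327199) + w(396) = (27341 + 327199) + (-59/80 + 72/396) = 354540 + (-59/80 + 72*(1/396)) = 354540 + (-59/80 + 2/11) = 354540 - 489/880 = 311994711/880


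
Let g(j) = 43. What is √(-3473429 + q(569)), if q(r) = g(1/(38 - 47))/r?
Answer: I*√1124560822002/569 ≈ 1863.7*I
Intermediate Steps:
q(r) = 43/r
√(-3473429 + q(569)) = √(-3473429 + 43/569) = √(-1976381058/569) = I*√1124560822002/569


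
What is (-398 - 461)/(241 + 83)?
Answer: -859/324 ≈ -2.6512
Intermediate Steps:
(-398 - 461)/(241 + 83) = -859/324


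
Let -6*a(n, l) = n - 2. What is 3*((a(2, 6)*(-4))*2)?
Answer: 0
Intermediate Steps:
a(n, l) = 1/3 - n/6 (a(n, l) = -(n - 2)/6 = -(-2 + n)/6 = 1/3 - n/6)
3*((a(2, 6)*(-4))*2) = 3*(((1/3 - 1/6*2)*(-4))*2) = 3*(((1/3 - 1/3)*(-4))*2) = 3*((0*(-4))*2) = 3*(0*2) = 3*0 = 0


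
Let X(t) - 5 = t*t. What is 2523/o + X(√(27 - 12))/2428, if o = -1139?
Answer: -1525766/691373 ≈ -2.2069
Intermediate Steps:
X(t) = 5 + t² (X(t) = 5 + t*t = 5 + t²)
2523/o + X(√(27 - 12))/2428 = 2523/(-1139) + (5 + (√(27 - 12))²)/2428 = 2523*(-1/1139) + (5 + (√15)²)*(1/2428) = -2523/1139 + (5 + 15)*(1/2428) = -2523/1139 + 20*(1/2428) = -2523/1139 + 5/607 = -1525766/691373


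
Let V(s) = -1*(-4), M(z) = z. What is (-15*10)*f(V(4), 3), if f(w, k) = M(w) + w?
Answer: -1200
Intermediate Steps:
V(s) = 4
f(w, k) = 2*w (f(w, k) = w + w = 2*w)
(-15*10)*f(V(4), 3) = (-15*10)*(2*4) = -150*8 = -1200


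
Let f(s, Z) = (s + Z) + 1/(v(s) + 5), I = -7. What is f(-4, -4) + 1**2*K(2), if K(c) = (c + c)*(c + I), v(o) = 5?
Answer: -279/10 ≈ -27.900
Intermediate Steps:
K(c) = 2*c*(-7 + c) (K(c) = (c + c)*(c - 7) = (2*c)*(-7 + c) = 2*c*(-7 + c))
f(s, Z) = 1/10 + Z + s (f(s, Z) = (s + Z) + 1/(5 + 5) = (Z + s) + 1/10 = 1/10 + Z + s)
f(-4, -4) + 1**2*K(2) = (1/10 - 4 - 4) + 1**2*(2*2*(-7 + 2)) = -79/10 + 1*(2*2*(-5)) = -79/10 + 1*(-20) = -79/10 - 20 = -279/10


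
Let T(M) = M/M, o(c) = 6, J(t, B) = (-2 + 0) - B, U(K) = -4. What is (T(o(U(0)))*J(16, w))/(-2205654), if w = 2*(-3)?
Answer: -2/1102827 ≈ -1.8135e-6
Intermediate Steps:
w = -6
J(t, B) = -2 - B
T(M) = 1
(T(o(U(0)))*J(16, w))/(-2205654) = (1*(-2 - 1*(-6)))/(-2205654) = (1*(-2 + 6))*(-1/2205654) = (1*4)*(-1/2205654) = 4*(-1/2205654) = -2/1102827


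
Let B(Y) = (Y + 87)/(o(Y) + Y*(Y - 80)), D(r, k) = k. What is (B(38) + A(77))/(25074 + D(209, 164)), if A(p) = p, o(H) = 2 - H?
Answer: 125539/41188416 ≈ 0.0030479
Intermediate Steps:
B(Y) = (87 + Y)/(2 - Y + Y*(-80 + Y)) (B(Y) = (Y + 87)/((2 - Y) + Y*(Y - 80)) = (87 + Y)/((2 - Y) + Y*(-80 + Y)) = (87 + Y)/(2 - Y + Y*(-80 + Y)))
(B(38) + A(77))/(25074 + D(209, 164)) = ((87 + 38)/(2 + 38**2 - 81*38) + 77)/(25074 + 164) = (125/(2 + 1444 - 3078) + 77)/25238 = (125/(-1632) + 77)*(1/25238) = (-1/1632*125 + 77)*(1/25238) = (-125/1632 + 77)*(1/25238) = (125539/1632)*(1/25238) = 125539/41188416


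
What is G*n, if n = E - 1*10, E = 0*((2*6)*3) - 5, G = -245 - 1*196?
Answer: 6615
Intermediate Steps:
G = -441 (G = -245 - 196 = -441)
E = -5 (E = 0*(12*3) - 5 = 0*36 - 5 = 0 - 5 = -5)
n = -15 (n = -5 - 1*10 = -5 - 10 = -15)
G*n = -441*(-15) = 6615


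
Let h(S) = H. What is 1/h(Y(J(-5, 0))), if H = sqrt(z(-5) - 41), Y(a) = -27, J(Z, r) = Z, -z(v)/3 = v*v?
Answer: -I*sqrt(29)/58 ≈ -0.092848*I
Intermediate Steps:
z(v) = -3*v**2 (z(v) = -3*v*v = -3*v**2)
H = 2*I*sqrt(29) (H = sqrt(-3*(-5)**2 - 41) = sqrt(-3*25 - 41) = sqrt(-75 - 41) = sqrt(-116) = 2*I*sqrt(29) ≈ 10.77*I)
h(S) = 2*I*sqrt(29)
1/h(Y(J(-5, 0))) = 1/(2*I*sqrt(29)) = -I*sqrt(29)/58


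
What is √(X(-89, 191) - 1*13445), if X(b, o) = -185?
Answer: I*√13630 ≈ 116.75*I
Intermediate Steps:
√(X(-89, 191) - 1*13445) = √(-185 - 1*13445) = √(-185 - 13445) = √(-13630) = I*√13630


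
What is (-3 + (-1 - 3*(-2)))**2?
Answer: 4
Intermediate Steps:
(-3 + (-1 - 3*(-2)))**2 = (-3 + (-1 + 6))**2 = (-3 + 5)**2 = 2**2 = 4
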